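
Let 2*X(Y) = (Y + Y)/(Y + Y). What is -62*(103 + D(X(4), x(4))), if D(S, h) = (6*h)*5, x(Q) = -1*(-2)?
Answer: -10106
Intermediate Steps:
x(Q) = 2
X(Y) = ½ (X(Y) = ((Y + Y)/(Y + Y))/2 = ((2*Y)/((2*Y)))/2 = ((2*Y)*(1/(2*Y)))/2 = (½)*1 = ½)
D(S, h) = 30*h
-62*(103 + D(X(4), x(4))) = -62*(103 + 30*2) = -62*(103 + 60) = -62*163 = -10106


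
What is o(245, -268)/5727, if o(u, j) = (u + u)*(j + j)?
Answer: -262640/5727 ≈ -45.860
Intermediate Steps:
o(u, j) = 4*j*u (o(u, j) = (2*u)*(2*j) = 4*j*u)
o(245, -268)/5727 = (4*(-268)*245)/5727 = -262640*1/5727 = -262640/5727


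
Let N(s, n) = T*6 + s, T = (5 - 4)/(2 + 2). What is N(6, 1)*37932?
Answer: 284490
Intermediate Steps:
T = ¼ (T = 1/4 = 1*(¼) = ¼ ≈ 0.25000)
N(s, n) = 3/2 + s (N(s, n) = (¼)*6 + s = 3/2 + s)
N(6, 1)*37932 = (3/2 + 6)*37932 = (15/2)*37932 = 284490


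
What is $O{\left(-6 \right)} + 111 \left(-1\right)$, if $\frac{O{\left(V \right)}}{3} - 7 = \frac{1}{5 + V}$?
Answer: $-93$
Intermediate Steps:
$O{\left(V \right)} = 21 + \frac{3}{5 + V}$
$O{\left(-6 \right)} + 111 \left(-1\right) = \frac{3 \left(36 + 7 \left(-6\right)\right)}{5 - 6} + 111 \left(-1\right) = \frac{3 \left(36 - 42\right)}{-1} - 111 = 3 \left(-1\right) \left(-6\right) - 111 = 18 - 111 = -93$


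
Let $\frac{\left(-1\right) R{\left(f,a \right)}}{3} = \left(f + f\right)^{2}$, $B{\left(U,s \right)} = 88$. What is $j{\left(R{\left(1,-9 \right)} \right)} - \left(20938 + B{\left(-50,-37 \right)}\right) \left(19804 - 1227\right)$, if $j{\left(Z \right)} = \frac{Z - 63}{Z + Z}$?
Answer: $- \frac{3124799991}{8} \approx -3.906 \cdot 10^{8}$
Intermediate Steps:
$R{\left(f,a \right)} = - 12 f^{2}$ ($R{\left(f,a \right)} = - 3 \left(f + f\right)^{2} = - 3 \left(2 f\right)^{2} = - 3 \cdot 4 f^{2} = - 12 f^{2}$)
$j{\left(Z \right)} = \frac{-63 + Z}{2 Z}$
$j{\left(R{\left(1,-9 \right)} \right)} - \left(20938 + B{\left(-50,-37 \right)}\right) \left(19804 - 1227\right) = \frac{-63 - 12 \cdot 1^{2}}{2 \left(- 12 \cdot 1^{2}\right)} - \left(20938 + 88\right) \left(19804 - 1227\right) = \frac{-63 - 12}{2 \left(\left(-12\right) 1\right)} - 21026 \cdot 18577 = \frac{-63 - 12}{2 \left(-12\right)} - 390600002 = \frac{1}{2} \left(- \frac{1}{12}\right) \left(-75\right) - 390600002 = \frac{25}{8} - 390600002 = - \frac{3124799991}{8}$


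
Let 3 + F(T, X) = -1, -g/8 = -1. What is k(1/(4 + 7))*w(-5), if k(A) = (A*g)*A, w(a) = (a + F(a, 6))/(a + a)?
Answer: 36/605 ≈ 0.059504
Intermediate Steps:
g = 8 (g = -8*(-1) = 8)
F(T, X) = -4 (F(T, X) = -3 - 1 = -4)
w(a) = (-4 + a)/(2*a) (w(a) = (a - 4)/(a + a) = (-4 + a)/((2*a)) = (-4 + a)*(1/(2*a)) = (-4 + a)/(2*a))
k(A) = 8*A² (k(A) = (A*8)*A = (8*A)*A = 8*A²)
k(1/(4 + 7))*w(-5) = (8*(1/(4 + 7))²)*((½)*(-4 - 5)/(-5)) = (8*(1/11)²)*((½)*(-⅕)*(-9)) = (8*(1/11)²)*(9/10) = (8*(1/121))*(9/10) = (8/121)*(9/10) = 36/605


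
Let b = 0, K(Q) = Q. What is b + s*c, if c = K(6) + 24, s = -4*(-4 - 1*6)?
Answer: 1200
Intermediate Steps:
s = 40 (s = -4*(-4 - 6) = -4*(-10) = 40)
c = 30 (c = 6 + 24 = 30)
b + s*c = 0 + 40*30 = 0 + 1200 = 1200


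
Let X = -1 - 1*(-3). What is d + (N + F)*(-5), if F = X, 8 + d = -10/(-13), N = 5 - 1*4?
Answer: -289/13 ≈ -22.231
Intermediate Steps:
N = 1 (N = 5 - 4 = 1)
d = -94/13 (d = -8 - 10/(-13) = -8 - 10*(-1/13) = -8 + 10/13 = -94/13 ≈ -7.2308)
X = 2 (X = -1 + 3 = 2)
F = 2
d + (N + F)*(-5) = -94/13 + (1 + 2)*(-5) = -94/13 + 3*(-5) = -94/13 - 15 = -289/13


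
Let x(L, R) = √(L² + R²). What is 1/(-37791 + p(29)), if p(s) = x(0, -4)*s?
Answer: -1/37675 ≈ -2.6543e-5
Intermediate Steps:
p(s) = 4*s (p(s) = √(0² + (-4)²)*s = √(0 + 16)*s = √16*s = 4*s)
1/(-37791 + p(29)) = 1/(-37791 + 4*29) = 1/(-37791 + 116) = 1/(-37675) = -1/37675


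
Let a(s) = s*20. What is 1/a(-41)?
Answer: -1/820 ≈ -0.0012195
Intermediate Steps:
a(s) = 20*s
1/a(-41) = 1/(20*(-41)) = 1/(-820) = -1/820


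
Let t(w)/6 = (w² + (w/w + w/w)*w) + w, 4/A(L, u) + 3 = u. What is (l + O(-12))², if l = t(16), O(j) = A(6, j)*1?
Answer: 748350736/225 ≈ 3.3260e+6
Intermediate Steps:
A(L, u) = 4/(-3 + u)
O(j) = 4/(-3 + j) (O(j) = (4/(-3 + j))*1 = 4/(-3 + j))
t(w) = 6*w² + 18*w (t(w) = 6*((w² + (w/w + w/w)*w) + w) = 6*((w² + (1 + 1)*w) + w) = 6*((w² + 2*w) + w) = 6*(w² + 3*w) = 6*w² + 18*w)
l = 1824 (l = 6*16*(3 + 16) = 6*16*19 = 1824)
(l + O(-12))² = (1824 + 4/(-3 - 12))² = (1824 + 4/(-15))² = (1824 + 4*(-1/15))² = (1824 - 4/15)² = (27356/15)² = 748350736/225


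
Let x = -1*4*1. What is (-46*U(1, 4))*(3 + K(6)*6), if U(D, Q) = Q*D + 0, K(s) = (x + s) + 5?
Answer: -8280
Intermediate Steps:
x = -4 (x = -4*1 = -4)
K(s) = 1 + s (K(s) = (-4 + s) + 5 = 1 + s)
U(D, Q) = D*Q (U(D, Q) = D*Q + 0 = D*Q)
(-46*U(1, 4))*(3 + K(6)*6) = (-46*4)*(3 + (1 + 6)*6) = (-46*4)*(3 + 7*6) = -184*(3 + 42) = -184*45 = -8280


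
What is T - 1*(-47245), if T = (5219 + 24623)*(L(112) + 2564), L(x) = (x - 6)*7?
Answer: 98704897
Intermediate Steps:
L(x) = -42 + 7*x (L(x) = (-6 + x)*7 = -42 + 7*x)
T = 98657652 (T = (5219 + 24623)*((-42 + 7*112) + 2564) = 29842*((-42 + 784) + 2564) = 29842*(742 + 2564) = 29842*3306 = 98657652)
T - 1*(-47245) = 98657652 - 1*(-47245) = 98657652 + 47245 = 98704897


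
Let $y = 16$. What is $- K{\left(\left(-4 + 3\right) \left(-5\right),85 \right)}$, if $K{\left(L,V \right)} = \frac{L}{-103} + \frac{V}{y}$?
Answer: $- \frac{8675}{1648} \approx -5.264$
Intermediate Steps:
$K{\left(L,V \right)} = - \frac{L}{103} + \frac{V}{16}$ ($K{\left(L,V \right)} = \frac{L}{-103} + \frac{V}{16} = L \left(- \frac{1}{103}\right) + V \frac{1}{16} = - \frac{L}{103} + \frac{V}{16}$)
$- K{\left(\left(-4 + 3\right) \left(-5\right),85 \right)} = - (- \frac{\left(-4 + 3\right) \left(-5\right)}{103} + \frac{1}{16} \cdot 85) = - (- \frac{\left(-1\right) \left(-5\right)}{103} + \frac{85}{16}) = - (\left(- \frac{1}{103}\right) 5 + \frac{85}{16}) = - (- \frac{5}{103} + \frac{85}{16}) = \left(-1\right) \frac{8675}{1648} = - \frac{8675}{1648}$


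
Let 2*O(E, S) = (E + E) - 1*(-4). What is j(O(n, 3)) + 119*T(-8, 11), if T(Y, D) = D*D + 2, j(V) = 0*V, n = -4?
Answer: 14637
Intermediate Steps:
O(E, S) = 2 + E (O(E, S) = ((E + E) - 1*(-4))/2 = (2*E + 4)/2 = (4 + 2*E)/2 = 2 + E)
j(V) = 0
T(Y, D) = 2 + D**2 (T(Y, D) = D**2 + 2 = 2 + D**2)
j(O(n, 3)) + 119*T(-8, 11) = 0 + 119*(2 + 11**2) = 0 + 119*(2 + 121) = 0 + 119*123 = 0 + 14637 = 14637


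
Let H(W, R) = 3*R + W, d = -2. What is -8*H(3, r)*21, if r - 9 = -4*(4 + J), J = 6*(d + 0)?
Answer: -21168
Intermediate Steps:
J = -12 (J = 6*(-2 + 0) = 6*(-2) = -12)
r = 41 (r = 9 - 4*(4 - 12) = 9 - 4*(-8) = 9 + 32 = 41)
H(W, R) = W + 3*R
-8*H(3, r)*21 = -8*(3 + 3*41)*21 = -8*(3 + 123)*21 = -8*126*21 = -1008*21 = -21168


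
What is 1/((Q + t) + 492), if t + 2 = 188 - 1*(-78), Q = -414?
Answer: 1/342 ≈ 0.0029240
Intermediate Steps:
t = 264 (t = -2 + (188 - 1*(-78)) = -2 + (188 + 78) = -2 + 266 = 264)
1/((Q + t) + 492) = 1/((-414 + 264) + 492) = 1/(-150 + 492) = 1/342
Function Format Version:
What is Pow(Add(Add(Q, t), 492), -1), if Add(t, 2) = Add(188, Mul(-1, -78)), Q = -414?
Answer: Rational(1, 342) ≈ 0.0029240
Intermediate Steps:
t = 264 (t = Add(-2, Add(188, Mul(-1, -78))) = Add(-2, Add(188, 78)) = Add(-2, 266) = 264)
Pow(Add(Add(Q, t), 492), -1) = Pow(Add(Add(-414, 264), 492), -1) = Pow(Add(-150, 492), -1) = Pow(342, -1) = Rational(1, 342)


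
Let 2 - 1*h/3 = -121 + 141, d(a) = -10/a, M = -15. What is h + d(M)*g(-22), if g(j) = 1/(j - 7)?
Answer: -4700/87 ≈ -54.023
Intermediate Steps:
g(j) = 1/(-7 + j)
h = -54 (h = 6 - 3*(-121 + 141) = 6 - 3*20 = 6 - 60 = -54)
h + d(M)*g(-22) = -54 + (-10/(-15))/(-7 - 22) = -54 - 10*(-1/15)/(-29) = -54 + (⅔)*(-1/29) = -54 - 2/87 = -4700/87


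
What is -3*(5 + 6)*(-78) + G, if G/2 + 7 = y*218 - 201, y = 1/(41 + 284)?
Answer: 701786/325 ≈ 2159.3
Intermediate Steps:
y = 1/325 ≈ 0.0030769
G = -134764/325 (G = -14 + 2*((1/325)*218 - 201) = -14 + 2*(218/325 - 201) = -14 + 2*(-65107/325) = -14 - 130214/325 = -134764/325 ≈ -414.66)
-3*(5 + 6)*(-78) + G = -3*(5 + 6)*(-78) - 134764/325 = -3*11*(-78) - 134764/325 = -1*33*(-78) - 134764/325 = -33*(-78) - 134764/325 = 2574 - 134764/325 = 701786/325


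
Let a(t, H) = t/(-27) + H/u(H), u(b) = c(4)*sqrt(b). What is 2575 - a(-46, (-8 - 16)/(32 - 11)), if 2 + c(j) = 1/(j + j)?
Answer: 69479/27 + 16*I*sqrt(14)/105 ≈ 2573.3 + 0.57016*I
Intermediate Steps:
c(j) = -2 + 1/(2*j) (c(j) = -2 + 1/(j + j) = -2 + 1/(2*j))
u(b) = -15*sqrt(b)/8 (u(b) = (-2 + (1/2)/4)*sqrt(b) = (-2 + (1/2)*(1/4))*sqrt(b) = (-2 + 1/8)*sqrt(b) = -15*sqrt(b)/8)
a(t, H) = -8*sqrt(H)/15 - t/27 (a(t, H) = t/(-27) + H/((-15*sqrt(H)/8)) = t*(-1/27) + H*(-8/(15*sqrt(H))) = -t/27 - 8*sqrt(H)/15 = -8*sqrt(H)/15 - t/27)
2575 - a(-46, (-8 - 16)/(32 - 11)) = 2575 - (-8*sqrt(-8 - 16)/sqrt(32 - 11)/15 - 1/27*(-46)) = 2575 - (-8*2*I*sqrt(14)/7/15 + 46/27) = 2575 - (-16*I*sqrt(14)/105 + 46/27) = 2575 - (46/27 - 16*I*sqrt(14)/105) = 2575 + (-46/27 + 16*I*sqrt(14)/105) = 69479/27 + 16*I*sqrt(14)/105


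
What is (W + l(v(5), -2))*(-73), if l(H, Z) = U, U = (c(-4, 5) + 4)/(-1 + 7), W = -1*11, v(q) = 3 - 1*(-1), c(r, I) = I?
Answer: 1387/2 ≈ 693.50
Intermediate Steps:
v(q) = 4 (v(q) = 3 + 1 = 4)
W = -11
U = 3/2 (U = (5 + 4)/(-1 + 7) = 9/6 = 9*(1/6) = 3/2 ≈ 1.5000)
l(H, Z) = 3/2
(W + l(v(5), -2))*(-73) = (-11 + 3/2)*(-73) = -19/2*(-73) = 1387/2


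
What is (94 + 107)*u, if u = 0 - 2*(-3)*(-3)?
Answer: -3618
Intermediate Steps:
u = -18 (u = 0 + 6*(-3) = 0 - 18 = -18)
(94 + 107)*u = (94 + 107)*(-18) = 201*(-18) = -3618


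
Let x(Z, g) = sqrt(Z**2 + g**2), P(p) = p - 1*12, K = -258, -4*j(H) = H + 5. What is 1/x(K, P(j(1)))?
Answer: 2*sqrt(29665)/88995 ≈ 0.0038707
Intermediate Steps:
j(H) = -5/4 - H/4 (j(H) = -(H + 5)/4 = -(5 + H)/4 = -5/4 - H/4)
P(p) = -12 + p (P(p) = p - 12 = -12 + p)
1/x(K, P(j(1))) = 1/(sqrt((-258)**2 + (-12 + (-5/4 - 1/4*1))**2)) = 1/(sqrt(66564 + (-12 + (-5/4 - 1/4))**2)) = 1/(sqrt(66564 + (-12 - 3/2)**2)) = 1/(sqrt(66564 + (-27/2)**2)) = 1/(sqrt(66564 + 729/4)) = 1/(sqrt(266985/4)) = 1/(3*sqrt(29665)/2) = 2*sqrt(29665)/88995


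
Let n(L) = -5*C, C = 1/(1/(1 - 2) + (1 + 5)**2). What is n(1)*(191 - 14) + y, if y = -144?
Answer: -1185/7 ≈ -169.29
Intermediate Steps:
C = 1/35 (C = 1/(1/(-1) + 6**2) = 1/(-1 + 36) = 1/35 ≈ 0.028571)
n(L) = -1/7 (n(L) = -5*1/35 = -1/7)
n(1)*(191 - 14) + y = -(191 - 14)/7 - 144 = -1/7*177 - 144 = -177/7 - 144 = -1185/7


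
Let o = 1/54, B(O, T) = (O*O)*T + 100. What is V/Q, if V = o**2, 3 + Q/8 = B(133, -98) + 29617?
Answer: -1/39746433024 ≈ -2.5159e-11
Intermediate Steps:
B(O, T) = 100 + T*O**2 (B(O, T) = O**2*T + 100 = T*O**2 + 100 = 100 + T*O**2)
o = 1/54 ≈ 0.018519
Q = -13630464 (Q = -24 + 8*((100 - 98*133**2) + 29617) = -24 + 8*((100 - 98*17689) + 29617) = -24 + 8*((100 - 1733522) + 29617) = -24 + 8*(-1733422 + 29617) = -24 + 8*(-1703805) = -24 - 13630440 = -13630464)
V = 1/2916 (V = (1/54)**2 = 1/2916 ≈ 0.00034294)
V/Q = (1/2916)/(-13630464) = (1/2916)*(-1/13630464) = -1/39746433024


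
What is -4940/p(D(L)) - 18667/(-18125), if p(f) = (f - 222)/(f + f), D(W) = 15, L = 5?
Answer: 896663023/1250625 ≈ 716.97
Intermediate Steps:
p(f) = (-222 + f)/(2*f) (p(f) = (-222 + f)/((2*f)) = (-222 + f)*(1/(2*f)) = (-222 + f)/(2*f))
-4940/p(D(L)) - 18667/(-18125) = -4940*30/(-222 + 15) - 18667/(-18125) = -4940/((½)*(1/15)*(-207)) - 18667*(-1/18125) = -4940/(-69/10) + 18667/18125 = -4940*(-10/69) + 18667/18125 = 49400/69 + 18667/18125 = 896663023/1250625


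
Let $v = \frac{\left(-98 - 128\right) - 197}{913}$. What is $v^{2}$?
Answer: $\frac{178929}{833569} \approx 0.21465$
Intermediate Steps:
$v = - \frac{423}{913}$ ($v = \left(-226 - 197\right) \frac{1}{913} = \left(-423\right) \frac{1}{913} = - \frac{423}{913} \approx -0.46331$)
$v^{2} = \left(- \frac{423}{913}\right)^{2} = \frac{178929}{833569}$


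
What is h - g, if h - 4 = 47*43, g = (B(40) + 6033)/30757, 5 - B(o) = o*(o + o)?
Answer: 62280087/30757 ≈ 2024.9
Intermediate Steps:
B(o) = 5 - 2*o² (B(o) = 5 - o*(o + o) = 5 - o*2*o = 5 - 2*o²)
g = 2838/30757 (g = ((5 - 2*40²) + 6033)/30757 = ((5 - 2*1600) + 6033)*(1/30757) = ((5 - 3200) + 6033)*(1/30757) = (-3195 + 6033)*(1/30757) = 2838*(1/30757) = 2838/30757 ≈ 0.092272)
h = 2025 (h = 4 + 47*43 = 4 + 2021 = 2025)
h - g = 2025 - 1*2838/30757 = 2025 - 2838/30757 = 62280087/30757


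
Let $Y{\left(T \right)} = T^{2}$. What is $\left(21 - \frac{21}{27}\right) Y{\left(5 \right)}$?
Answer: $\frac{4550}{9} \approx 505.56$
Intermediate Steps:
$\left(21 - \frac{21}{27}\right) Y{\left(5 \right)} = \left(21 - \frac{21}{27}\right) 5^{2} = \left(21 - \frac{7}{9}\right) 25 = \frac{182}{9} \cdot 25 = \frac{4550}{9}$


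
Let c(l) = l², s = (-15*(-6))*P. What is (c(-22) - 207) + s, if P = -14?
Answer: -983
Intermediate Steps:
s = -1260 (s = -15*(-6)*(-14) = 90*(-14) = -1260)
(c(-22) - 207) + s = ((-22)² - 207) - 1260 = (484 - 207) - 1260 = 277 - 1260 = -983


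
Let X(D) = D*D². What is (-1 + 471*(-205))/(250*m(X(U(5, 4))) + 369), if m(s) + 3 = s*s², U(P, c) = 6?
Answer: -96556/2519423619 ≈ -3.8325e-5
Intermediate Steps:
X(D) = D³
m(s) = -3 + s³ (m(s) = -3 + s*s² = -3 + s³)
(-1 + 471*(-205))/(250*m(X(U(5, 4))) + 369) = (-1 + 471*(-205))/(250*(-3 + (6³)³) + 369) = (-1 - 96555)/(250*(-3 + 216³) + 369) = -96556/(250*(-3 + 10077696) + 369) = -96556/(250*10077693 + 369) = -96556/(2519423250 + 369) = -96556/2519423619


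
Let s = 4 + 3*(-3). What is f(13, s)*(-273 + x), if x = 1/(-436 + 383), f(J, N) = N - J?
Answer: 260460/53 ≈ 4914.3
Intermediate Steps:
s = -5 (s = 4 - 9 = -5)
x = -1/53 (x = 1/(-53) = -1/53 ≈ -0.018868)
f(13, s)*(-273 + x) = (-5 - 1*13)*(-273 - 1/53) = (-5 - 13)*(-14470/53) = -18*(-14470/53) = 260460/53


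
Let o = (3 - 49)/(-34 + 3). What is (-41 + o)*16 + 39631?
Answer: 1208961/31 ≈ 38999.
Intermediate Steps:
o = 46/31 (o = -46/(-31) = -46*(-1/31) = 46/31 ≈ 1.4839)
(-41 + o)*16 + 39631 = (-41 + 46/31)*16 + 39631 = -1225/31*16 + 39631 = -19600/31 + 39631 = 1208961/31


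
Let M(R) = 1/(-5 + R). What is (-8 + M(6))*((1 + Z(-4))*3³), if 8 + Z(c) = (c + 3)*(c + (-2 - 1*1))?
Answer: 0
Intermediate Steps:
Z(c) = -8 + (-3 + c)*(3 + c) (Z(c) = -8 + (c + 3)*(c + (-2 - 1*1)) = -8 + (3 + c)*(c + (-2 - 1)) = -8 + (3 + c)*(c - 3) = -8 + (3 + c)*(-3 + c) = -8 + (-3 + c)*(3 + c))
(-8 + M(6))*((1 + Z(-4))*3³) = (-8 + 1/(-5 + 6))*((1 + (-17 + (-4)²))*3³) = (-8 + 1/1)*((1 + (-17 + 16))*27) = (-8 + 1)*((1 - 1)*27) = -0*27 = -7*0 = 0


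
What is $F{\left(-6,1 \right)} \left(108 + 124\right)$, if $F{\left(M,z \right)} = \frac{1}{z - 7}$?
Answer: $- \frac{116}{3} \approx -38.667$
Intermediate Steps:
$F{\left(M,z \right)} = \frac{1}{-7 + z}$
$F{\left(-6,1 \right)} \left(108 + 124\right) = \frac{108 + 124}{-7 + 1} = \frac{1}{-6} \cdot 232 = \left(- \frac{1}{6}\right) 232 = - \frac{116}{3}$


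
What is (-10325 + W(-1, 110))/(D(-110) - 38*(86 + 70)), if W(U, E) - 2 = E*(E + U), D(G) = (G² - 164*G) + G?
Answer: 1667/24102 ≈ 0.069164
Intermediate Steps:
D(G) = G² - 163*G
W(U, E) = 2 + E*(E + U)
(-10325 + W(-1, 110))/(D(-110) - 38*(86 + 70)) = (-10325 + (2 + 110² + 110*(-1)))/(-110*(-163 - 110) - 38*(86 + 70)) = (-10325 + (2 + 12100 - 110))/(-110*(-273) - 38*156) = (-10325 + 11992)/(30030 - 5928) = 1667/24102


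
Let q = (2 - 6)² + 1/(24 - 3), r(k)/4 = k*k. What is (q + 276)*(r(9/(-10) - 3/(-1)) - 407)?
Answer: -59698622/525 ≈ -1.1371e+5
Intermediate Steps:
r(k) = 4*k² (r(k) = 4*(k*k) = 4*k²)
q = 337/21 (q = (-4)² + 1/21 = 16 + 1/21 = 337/21 ≈ 16.048)
(q + 276)*(r(9/(-10) - 3/(-1)) - 407) = (337/21 + 276)*(4*(9/(-10) - 3/(-1))² - 407) = 6133*(4*(9*(-⅒) - 3*(-1))² - 407)/21 = 6133*(4*(-9/10 + 3)² - 407)/21 = 6133*(4*(21/10)² - 407)/21 = 6133*(4*(441/100) - 407)/21 = 6133*(441/25 - 407)/21 = (6133/21)*(-9734/25) = -59698622/525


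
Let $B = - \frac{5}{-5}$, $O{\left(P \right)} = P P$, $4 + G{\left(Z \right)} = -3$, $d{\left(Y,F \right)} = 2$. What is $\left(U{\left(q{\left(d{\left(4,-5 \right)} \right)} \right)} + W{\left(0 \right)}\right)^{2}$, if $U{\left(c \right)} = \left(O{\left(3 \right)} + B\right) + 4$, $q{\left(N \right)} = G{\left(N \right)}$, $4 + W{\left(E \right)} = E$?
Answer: $100$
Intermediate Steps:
$G{\left(Z \right)} = -7$ ($G{\left(Z \right)} = -4 - 3 = -7$)
$W{\left(E \right)} = -4 + E$
$O{\left(P \right)} = P^{2}$
$B = 1$ ($B = \left(-5\right) \left(- \frac{1}{5}\right) = 1$)
$q{\left(N \right)} = -7$
$U{\left(c \right)} = 14$ ($U{\left(c \right)} = \left(3^{2} + 1\right) + 4 = \left(9 + 1\right) + 4 = 10 + 4 = 14$)
$\left(U{\left(q{\left(d{\left(4,-5 \right)} \right)} \right)} + W{\left(0 \right)}\right)^{2} = \left(14 + \left(-4 + 0\right)\right)^{2} = \left(14 - 4\right)^{2} = 10^{2} = 100$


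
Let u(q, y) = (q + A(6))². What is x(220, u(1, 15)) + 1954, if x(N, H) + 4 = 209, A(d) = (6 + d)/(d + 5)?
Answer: 2159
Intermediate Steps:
A(d) = (6 + d)/(5 + d)
u(q, y) = (12/11 + q)² (u(q, y) = (q + (6 + 6)/(5 + 6))² = (q + 12/11)² = (12/11 + q)²)
x(N, H) = 205 (x(N, H) = -4 + 209 = 205)
x(220, u(1, 15)) + 1954 = 205 + 1954 = 2159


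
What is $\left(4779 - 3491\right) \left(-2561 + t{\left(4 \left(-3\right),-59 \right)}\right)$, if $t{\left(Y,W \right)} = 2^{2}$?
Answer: $-3293416$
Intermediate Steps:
$t{\left(Y,W \right)} = 4$
$\left(4779 - 3491\right) \left(-2561 + t{\left(4 \left(-3\right),-59 \right)}\right) = \left(4779 - 3491\right) \left(-2561 + 4\right) = 1288 \left(-2557\right) = -3293416$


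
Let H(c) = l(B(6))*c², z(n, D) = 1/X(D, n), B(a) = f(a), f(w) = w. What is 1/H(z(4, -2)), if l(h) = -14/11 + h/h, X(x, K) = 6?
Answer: -132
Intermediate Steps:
B(a) = a
l(h) = -3/11 (l(h) = -14*1/11 + 1 = -14/11 + 1 = -3/11)
z(n, D) = ⅙ (z(n, D) = 1/6 = ⅙)
H(c) = -3*c²/11
1/H(z(4, -2)) = 1/(-3*(⅙)²/11) = 1/(-3/11*1/36) = 1/(-1/132) = -132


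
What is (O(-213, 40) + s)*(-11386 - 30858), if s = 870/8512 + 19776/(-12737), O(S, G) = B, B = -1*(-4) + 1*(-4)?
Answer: 830369830221/13552168 ≈ 61272.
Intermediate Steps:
B = 0 (B = 4 - 4 = 0)
O(S, G) = 0
s = -78626061/54208672 (s = 870*(1/8512) + 19776*(-1/12737) = 435/4256 - 19776/12737 = -78626061/54208672 ≈ -1.4504)
(O(-213, 40) + s)*(-11386 - 30858) = (0 - 78626061/54208672)*(-11386 - 30858) = -78626061/54208672*(-42244) = 830369830221/13552168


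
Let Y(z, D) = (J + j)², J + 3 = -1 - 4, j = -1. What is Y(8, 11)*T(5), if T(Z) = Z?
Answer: 405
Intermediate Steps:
J = -8 (J = -3 + (-1 - 4) = -3 - 5 = -8)
Y(z, D) = 81 (Y(z, D) = (-8 - 1)² = (-9)² = 81)
Y(8, 11)*T(5) = 81*5 = 405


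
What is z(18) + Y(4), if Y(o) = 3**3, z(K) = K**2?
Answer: 351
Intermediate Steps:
Y(o) = 27
z(18) + Y(4) = 18**2 + 27 = 324 + 27 = 351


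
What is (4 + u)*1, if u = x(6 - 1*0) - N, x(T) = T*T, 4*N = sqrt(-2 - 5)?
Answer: 40 - I*sqrt(7)/4 ≈ 40.0 - 0.66144*I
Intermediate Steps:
N = I*sqrt(7)/4 (N = sqrt(-2 - 5)/4 = sqrt(-7)/4 = (I*sqrt(7))/4 = I*sqrt(7)/4 ≈ 0.66144*I)
x(T) = T**2
u = 36 - I*sqrt(7)/4 (u = (6 - 1*0)**2 - I*sqrt(7)/4 = (6 + 0)**2 - I*sqrt(7)/4 = 6**2 - I*sqrt(7)/4 = 36 - I*sqrt(7)/4 ≈ 36.0 - 0.66144*I)
(4 + u)*1 = (4 + (36 - I*sqrt(7)/4))*1 = (40 - I*sqrt(7)/4)*1 = 40 - I*sqrt(7)/4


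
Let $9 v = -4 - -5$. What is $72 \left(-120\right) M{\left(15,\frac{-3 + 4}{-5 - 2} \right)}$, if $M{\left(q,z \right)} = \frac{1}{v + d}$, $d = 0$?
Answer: $-77760$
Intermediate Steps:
$v = \frac{1}{9}$ ($v = \frac{-4 - -5}{9} = \frac{-4 + 5}{9} = \frac{1}{9} \cdot 1 = \frac{1}{9} \approx 0.11111$)
$M{\left(q,z \right)} = 9$ ($M{\left(q,z \right)} = \frac{1}{\frac{1}{9} + 0} = \frac{1}{\frac{1}{9}} = 9$)
$72 \left(-120\right) M{\left(15,\frac{-3 + 4}{-5 - 2} \right)} = 72 \left(-120\right) 9 = \left(-8640\right) 9 = -77760$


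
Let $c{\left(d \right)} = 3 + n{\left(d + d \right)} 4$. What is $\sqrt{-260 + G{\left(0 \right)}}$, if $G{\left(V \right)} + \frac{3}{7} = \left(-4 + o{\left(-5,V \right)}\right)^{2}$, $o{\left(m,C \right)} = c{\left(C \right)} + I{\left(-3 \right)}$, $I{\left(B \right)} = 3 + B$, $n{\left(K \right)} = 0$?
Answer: $\frac{2 i \sqrt{3178}}{7} \approx 16.107 i$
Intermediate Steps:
$c{\left(d \right)} = 3$ ($c{\left(d \right)} = 3 + 0 \cdot 4 = 3 + 0 = 3$)
$o{\left(m,C \right)} = 3$ ($o{\left(m,C \right)} = 3 + \left(3 - 3\right) = 3 + 0 = 3$)
$G{\left(V \right)} = \frac{4}{7}$ ($G{\left(V \right)} = - \frac{3}{7} + \left(-4 + 3\right)^{2} = - \frac{3}{7} + \left(-1\right)^{2} = - \frac{3}{7} + 1 = \frac{4}{7}$)
$\sqrt{-260 + G{\left(0 \right)}} = \sqrt{-260 + \frac{4}{7}} = \sqrt{- \frac{1816}{7}} = \frac{2 i \sqrt{3178}}{7}$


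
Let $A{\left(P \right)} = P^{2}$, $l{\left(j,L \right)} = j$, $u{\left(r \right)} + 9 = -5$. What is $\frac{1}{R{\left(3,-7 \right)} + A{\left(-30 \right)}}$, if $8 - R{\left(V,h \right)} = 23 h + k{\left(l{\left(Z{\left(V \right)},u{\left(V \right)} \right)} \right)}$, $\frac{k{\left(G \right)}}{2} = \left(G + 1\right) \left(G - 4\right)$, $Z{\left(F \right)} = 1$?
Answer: $\frac{1}{1081} \approx 0.00092507$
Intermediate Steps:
$u{\left(r \right)} = -14$ ($u{\left(r \right)} = -9 - 5 = -14$)
$k{\left(G \right)} = 2 \left(1 + G\right) \left(-4 + G\right)$ ($k{\left(G \right)} = 2 \left(G + 1\right) \left(G - 4\right) = 2 \left(1 + G\right) \left(-4 + G\right)$)
$R{\left(V,h \right)} = 20 - 23 h$ ($R{\left(V,h \right)} = 8 - \left(23 h - \left(14 - 2\right)\right) = 8 - \left(23 h - 12\right) = 8 - \left(-12 + 23 h\right) = 20 - 23 h$)
$\frac{1}{R{\left(3,-7 \right)} + A{\left(-30 \right)}} = \frac{1}{\left(20 - -161\right) + \left(-30\right)^{2}} = \frac{1}{\left(20 + 161\right) + 900} = \frac{1}{181 + 900} = \frac{1}{1081}$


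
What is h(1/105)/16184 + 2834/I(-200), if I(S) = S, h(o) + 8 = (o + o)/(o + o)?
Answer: -819051/57800 ≈ -14.170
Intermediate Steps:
h(o) = -7 (h(o) = -8 + (o + o)/(o + o) = -8 + (2*o)/((2*o)) = -8 + (2*o)*(1/(2*o)) = -8 + 1 = -7)
h(1/105)/16184 + 2834/I(-200) = -7/16184 + 2834/(-200) = -7*1/16184 + 2834*(-1/200) = -1/2312 - 1417/100 = -819051/57800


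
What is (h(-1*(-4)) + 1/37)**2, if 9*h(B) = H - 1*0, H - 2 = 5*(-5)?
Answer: 708964/110889 ≈ 6.3935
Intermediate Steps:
H = -23 (H = 2 + 5*(-5) = 2 - 25 = -23)
h(B) = -23/9 (h(B) = (-23 - 1*0)/9 = (-23 + 0)/9 = (1/9)*(-23) = -23/9)
(h(-1*(-4)) + 1/37)**2 = (-23/9 + 1/37)**2 = (-842/333)**2 = 708964/110889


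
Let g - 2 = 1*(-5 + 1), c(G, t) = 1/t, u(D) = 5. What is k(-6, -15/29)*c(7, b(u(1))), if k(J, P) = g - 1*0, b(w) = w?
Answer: -2/5 ≈ -0.40000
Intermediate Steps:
g = -2 (g = 2 + 1*(-5 + 1) = 2 + 1*(-4) = 2 - 4 = -2)
k(J, P) = -2 (k(J, P) = -2 - 1*0 = -2 + 0 = -2)
k(-6, -15/29)*c(7, b(u(1))) = -2/5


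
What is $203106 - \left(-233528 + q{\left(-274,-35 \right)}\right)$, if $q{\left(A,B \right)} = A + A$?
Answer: $437182$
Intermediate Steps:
$q{\left(A,B \right)} = 2 A$
$203106 - \left(-233528 + q{\left(-274,-35 \right)}\right) = 203106 + \left(233528 - 2 \left(-274\right)\right) = 203106 + \left(233528 - -548\right) = 203106 + \left(233528 + 548\right) = 203106 + 234076 = 437182$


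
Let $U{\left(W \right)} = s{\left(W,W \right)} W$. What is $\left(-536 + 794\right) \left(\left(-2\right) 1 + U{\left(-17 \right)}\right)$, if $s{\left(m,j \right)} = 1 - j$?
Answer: $-79464$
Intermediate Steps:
$U{\left(W \right)} = W \left(1 - W\right)$ ($U{\left(W \right)} = \left(1 - W\right) W = W \left(1 - W\right)$)
$\left(-536 + 794\right) \left(\left(-2\right) 1 + U{\left(-17 \right)}\right) = \left(-536 + 794\right) \left(\left(-2\right) 1 - 17 \left(1 - -17\right)\right) = 258 \left(-2 - 17 \left(1 + 17\right)\right) = 258 \left(-2 - 306\right) = 258 \left(-308\right) = -79464$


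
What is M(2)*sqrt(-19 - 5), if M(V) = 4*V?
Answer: 16*I*sqrt(6) ≈ 39.192*I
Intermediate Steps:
M(2)*sqrt(-19 - 5) = (4*2)*sqrt(-19 - 5) = 8*sqrt(-24) = 8*(2*I*sqrt(6)) = 16*I*sqrt(6)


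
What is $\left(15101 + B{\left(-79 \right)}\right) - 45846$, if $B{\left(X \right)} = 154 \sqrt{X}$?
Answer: $-30745 + 154 i \sqrt{79} \approx -30745.0 + 1368.8 i$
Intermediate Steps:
$\left(15101 + B{\left(-79 \right)}\right) - 45846 = \left(15101 + 154 \sqrt{-79}\right) - 45846 = \left(15101 + 154 i \sqrt{79}\right) - 45846 = -30745 + 154 i \sqrt{79}$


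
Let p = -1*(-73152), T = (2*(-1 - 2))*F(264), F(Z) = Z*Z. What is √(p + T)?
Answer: 24*I*√599 ≈ 587.39*I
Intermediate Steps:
F(Z) = Z²
T = -418176 (T = (2*(-1 - 2))*264² = (2*(-3))*69696 = -6*69696 = -418176)
p = 73152
√(p + T) = √(73152 - 418176) = √(-345024) = 24*I*√599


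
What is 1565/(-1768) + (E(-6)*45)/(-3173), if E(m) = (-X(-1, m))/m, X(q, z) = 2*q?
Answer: -4939225/5609864 ≈ -0.88045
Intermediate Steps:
E(m) = 2/m (E(m) = (-2*(-1))/m = (-1*(-2))/m = 2/m)
1565/(-1768) + (E(-6)*45)/(-3173) = 1565/(-1768) + ((2/(-6))*45)/(-3173) = 1565*(-1/1768) + ((2*(-⅙))*45)*(-1/3173) = -1565/1768 - ⅓*45*(-1/3173) = -1565/1768 - 15*(-1/3173) = -1565/1768 + 15/3173 = -4939225/5609864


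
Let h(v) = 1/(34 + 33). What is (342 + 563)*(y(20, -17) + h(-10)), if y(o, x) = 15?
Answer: 910430/67 ≈ 13589.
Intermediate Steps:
h(v) = 1/67
(342 + 563)*(y(20, -17) + h(-10)) = (342 + 563)*(15 + 1/67) = 905*(1006/67) = 910430/67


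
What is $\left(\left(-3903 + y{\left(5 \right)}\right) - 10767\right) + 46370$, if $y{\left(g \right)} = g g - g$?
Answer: $31720$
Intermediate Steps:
$y{\left(g \right)} = g^{2} - g$
$\left(\left(-3903 + y{\left(5 \right)}\right) - 10767\right) + 46370 = \left(\left(-3903 + 5 \left(-1 + 5\right)\right) - 10767\right) + 46370 = \left(\left(-3903 + 5 \cdot 4\right) - 10767\right) + 46370 = \left(\left(-3903 + 20\right) - 10767\right) + 46370 = \left(-3883 - 10767\right) + 46370 = -14650 + 46370 = 31720$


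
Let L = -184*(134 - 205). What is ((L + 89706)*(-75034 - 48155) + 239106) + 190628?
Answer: -12659703796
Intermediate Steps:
L = 13064 (L = -184*(-71) = 13064)
((L + 89706)*(-75034 - 48155) + 239106) + 190628 = ((13064 + 89706)*(-75034 - 48155) + 239106) + 190628 = (102770*(-123189) + 239106) + 190628 = (-12660133530 + 239106) + 190628 = -12659894424 + 190628 = -12659703796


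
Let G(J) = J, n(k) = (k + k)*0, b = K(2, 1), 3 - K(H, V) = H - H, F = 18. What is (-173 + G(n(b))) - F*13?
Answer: -407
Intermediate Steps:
K(H, V) = 3 (K(H, V) = 3 - (H - H) = 3 - 1*0 = 3 + 0 = 3)
b = 3
n(k) = 0 (n(k) = (2*k)*0 = 0)
(-173 + G(n(b))) - F*13 = (-173 + 0) - 18*13 = -173 - 1*234 = -173 - 234 = -407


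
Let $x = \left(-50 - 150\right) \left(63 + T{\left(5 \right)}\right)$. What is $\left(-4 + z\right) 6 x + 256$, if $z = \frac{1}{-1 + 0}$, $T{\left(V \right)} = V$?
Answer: $408256$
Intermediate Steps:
$z = -1$ ($z = \frac{1}{-1} = -1$)
$x = -13600$ ($x = \left(-50 - 150\right) \left(63 + 5\right) = \left(-200\right) 68 = -13600$)
$\left(-4 + z\right) 6 x + 256 = \left(-4 - 1\right) 6 \left(-13600\right) + 256 = \left(-5\right) 6 \left(-13600\right) + 256 = \left(-30\right) \left(-13600\right) + 256 = 408000 + 256 = 408256$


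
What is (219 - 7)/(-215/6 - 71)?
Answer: -1272/641 ≈ -1.9844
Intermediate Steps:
(219 - 7)/(-215/6 - 71) = 212/(-215*⅙ - 71) = 212/(-215/6 - 71) = 212/(-641/6) = 212*(-6/641) = -1272/641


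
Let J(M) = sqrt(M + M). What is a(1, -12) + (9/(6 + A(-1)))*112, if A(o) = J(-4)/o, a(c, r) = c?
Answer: 1523/11 + 504*I*sqrt(2)/11 ≈ 138.45 + 64.797*I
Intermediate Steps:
J(M) = sqrt(2)*sqrt(M) (J(M) = sqrt(2*M) = sqrt(2)*sqrt(M))
A(o) = 2*I*sqrt(2)/o (A(o) = (sqrt(2)*sqrt(-4))/o = (sqrt(2)*(2*I))/o = (2*I*sqrt(2))/o = 2*I*sqrt(2)/o)
a(1, -12) + (9/(6 + A(-1)))*112 = 1 + (9/(6 + 2*I*sqrt(2)/(-1)))*112 = 1 + (9/(6 + 2*I*sqrt(2)*(-1)))*112 = 1 + (9/(6 - 2*I*sqrt(2)))*112 = 1 + 1008/(6 - 2*I*sqrt(2))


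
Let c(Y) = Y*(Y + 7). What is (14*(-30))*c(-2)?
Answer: 4200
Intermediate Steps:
c(Y) = Y*(7 + Y)
(14*(-30))*c(-2) = (14*(-30))*(-2*(7 - 2)) = -(-840)*5 = -420*(-10) = 4200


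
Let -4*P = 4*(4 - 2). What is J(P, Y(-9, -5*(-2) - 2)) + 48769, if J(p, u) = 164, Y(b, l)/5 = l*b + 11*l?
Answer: 48933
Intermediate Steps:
Y(b, l) = 55*l + 5*b*l (Y(b, l) = 5*(l*b + 11*l) = 5*(b*l + 11*l) = 5*(11*l + b*l) = 55*l + 5*b*l)
P = -2 (P = -(4 - 2) = -2 ≈ -2.0000)
J(P, Y(-9, -5*(-2) - 2)) + 48769 = 164 + 48769 = 48933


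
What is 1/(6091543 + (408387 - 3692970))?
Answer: 1/2806960 ≈ 3.5626e-7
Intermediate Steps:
1/(6091543 + (408387 - 3692970)) = 1/(6091543 - 3284583) = 1/2806960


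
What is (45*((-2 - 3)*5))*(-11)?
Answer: 12375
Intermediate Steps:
(45*((-2 - 3)*5))*(-11) = (45*(-5*5))*(-11) = (45*(-25))*(-11) = -1125*(-11) = 12375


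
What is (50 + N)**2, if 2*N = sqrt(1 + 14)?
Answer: (100 + sqrt(15))**2/4 ≈ 2697.4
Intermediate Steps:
N = sqrt(15)/2 (N = sqrt(1 + 14)/2 = sqrt(15)/2 ≈ 1.9365)
(50 + N)**2 = (50 + sqrt(15)/2)**2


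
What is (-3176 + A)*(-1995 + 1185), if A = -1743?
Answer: 3984390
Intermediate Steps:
(-3176 + A)*(-1995 + 1185) = (-3176 - 1743)*(-1995 + 1185) = -4919*(-810) = 3984390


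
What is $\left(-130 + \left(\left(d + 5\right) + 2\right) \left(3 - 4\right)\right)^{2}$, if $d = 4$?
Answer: $19881$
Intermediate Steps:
$\left(-130 + \left(\left(d + 5\right) + 2\right) \left(3 - 4\right)\right)^{2} = \left(-130 + \left(\left(4 + 5\right) + 2\right) \left(3 - 4\right)\right)^{2} = \left(-130 + \left(9 + 2\right) \left(-1\right)\right)^{2} = \left(-130 + 11 \left(-1\right)\right)^{2} = \left(-130 - 11\right)^{2} = \left(-141\right)^{2} = 19881$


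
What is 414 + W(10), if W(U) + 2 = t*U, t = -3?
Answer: 382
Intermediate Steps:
W(U) = -2 - 3*U
414 + W(10) = 414 + (-2 - 3*10) = 414 + (-2 - 30) = 414 - 32 = 382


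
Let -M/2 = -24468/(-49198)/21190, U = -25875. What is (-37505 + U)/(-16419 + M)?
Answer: 16518501548900/4279224955929 ≈ 3.8602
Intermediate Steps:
M = -12234/260626405 (M = -2*(-24468/(-49198))/21190 = -2*(-24468*(-1/49198))/21190 = -24468/(24599*21190) = -2*6117/260626405 = -12234/260626405 ≈ -4.6941e-5)
(-37505 + U)/(-16419 + M) = (-37505 - 25875)/(-16419 - 12234/260626405) = -63380/(-4279224955929/260626405) = -63380*(-260626405/4279224955929) = 16518501548900/4279224955929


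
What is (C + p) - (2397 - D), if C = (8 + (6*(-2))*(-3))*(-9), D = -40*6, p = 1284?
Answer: -1749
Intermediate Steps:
D = -240
C = -396 (C = (8 - 12*(-3))*(-9) = (8 + 36)*(-9) = 44*(-9) = -396)
(C + p) - (2397 - D) = (-396 + 1284) - (2397 - 1*(-240)) = 888 - (2397 + 240) = 888 - 1*2637 = 888 - 2637 = -1749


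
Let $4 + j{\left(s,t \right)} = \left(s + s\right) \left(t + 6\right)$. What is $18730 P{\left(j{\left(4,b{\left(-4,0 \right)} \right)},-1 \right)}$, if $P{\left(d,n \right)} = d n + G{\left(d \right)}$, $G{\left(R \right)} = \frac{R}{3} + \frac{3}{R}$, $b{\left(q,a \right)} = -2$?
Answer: $- \frac{14600035}{42} \approx -3.4762 \cdot 10^{5}$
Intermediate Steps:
$G{\left(R \right)} = \frac{3}{R} + \frac{R}{3}$ ($G{\left(R \right)} = R \frac{1}{3} + \frac{3}{R} = \frac{R}{3} + \frac{3}{R} = \frac{3}{R} + \frac{R}{3}$)
$j{\left(s,t \right)} = -4 + 2 s \left(6 + t\right)$ ($j{\left(s,t \right)} = -4 + \left(s + s\right) \left(t + 6\right) = -4 + 2 s \left(6 + t\right)$)
$P{\left(d,n \right)} = \frac{3}{d} + \frac{d}{3} + d n$ ($P{\left(d,n \right)} = d n + \left(\frac{3}{d} + \frac{d}{3}\right) = \frac{3}{d} + \frac{d}{3} + d n$)
$18730 P{\left(j{\left(4,b{\left(-4,0 \right)} \right)},-1 \right)} = 18730 \left(\frac{3}{-4 + 12 \cdot 4 + 2 \cdot 4 \left(-2\right)} + \frac{-4 + 12 \cdot 4 + 2 \cdot 4 \left(-2\right)}{3} + \left(-4 + 12 \cdot 4 + 2 \cdot 4 \left(-2\right)\right) \left(-1\right)\right) = 18730 \left(\frac{3}{-4 + 48 - 16} + \frac{-4 + 48 - 16}{3} + \left(-4 + 48 - 16\right) \left(-1\right)\right) = 18730 \left(\frac{3}{28} + \frac{1}{3} \cdot 28 + 28 \left(-1\right)\right) = 18730 \left(3 \cdot \frac{1}{28} + \frac{28}{3} - 28\right) = 18730 \left(\frac{3}{28} + \frac{28}{3} - 28\right) = 18730 \left(- \frac{1559}{84}\right) = - \frac{14600035}{42}$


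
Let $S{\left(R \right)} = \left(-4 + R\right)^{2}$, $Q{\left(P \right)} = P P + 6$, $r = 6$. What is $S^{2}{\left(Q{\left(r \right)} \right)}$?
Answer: $2085136$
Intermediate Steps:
$Q{\left(P \right)} = 6 + P^{2}$ ($Q{\left(P \right)} = P^{2} + 6 = 6 + P^{2}$)
$S^{2}{\left(Q{\left(r \right)} \right)} = \left(\left(-4 + \left(6 + 6^{2}\right)\right)^{2}\right)^{2} = \left(\left(-4 + \left(6 + 36\right)\right)^{2}\right)^{2} = \left(\left(-4 + 42\right)^{2}\right)^{2} = \left(38^{2}\right)^{2} = 1444^{2} = 2085136$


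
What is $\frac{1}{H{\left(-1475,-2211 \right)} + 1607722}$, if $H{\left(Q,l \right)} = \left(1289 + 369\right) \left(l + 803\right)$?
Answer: $- \frac{1}{726742} \approx -1.376 \cdot 10^{-6}$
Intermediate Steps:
$H{\left(Q,l \right)} = 1331374 + 1658 l$ ($H{\left(Q,l \right)} = 1658 \left(803 + l\right) = 1331374 + 1658 l$)
$\frac{1}{H{\left(-1475,-2211 \right)} + 1607722} = \frac{1}{\left(1331374 + 1658 \left(-2211\right)\right) + 1607722} = \frac{1}{\left(1331374 - 3665838\right) + 1607722} = \frac{1}{-2334464 + 1607722} = \frac{1}{-726742} = - \frac{1}{726742}$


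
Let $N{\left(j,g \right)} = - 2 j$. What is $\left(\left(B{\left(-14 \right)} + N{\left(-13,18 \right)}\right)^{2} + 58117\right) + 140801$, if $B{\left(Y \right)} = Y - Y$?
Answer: $199594$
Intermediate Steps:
$B{\left(Y \right)} = 0$
$\left(\left(B{\left(-14 \right)} + N{\left(-13,18 \right)}\right)^{2} + 58117\right) + 140801 = \left(\left(0 - -26\right)^{2} + 58117\right) + 140801 = \left(\left(0 + 26\right)^{2} + 58117\right) + 140801 = \left(26^{2} + 58117\right) + 140801 = \left(676 + 58117\right) + 140801 = 58793 + 140801 = 199594$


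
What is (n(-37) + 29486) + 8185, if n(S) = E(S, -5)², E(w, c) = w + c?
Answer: 39435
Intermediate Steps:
E(w, c) = c + w
n(S) = (-5 + S)²
(n(-37) + 29486) + 8185 = ((-5 - 37)² + 29486) + 8185 = ((-42)² + 29486) + 8185 = (1764 + 29486) + 8185 = 31250 + 8185 = 39435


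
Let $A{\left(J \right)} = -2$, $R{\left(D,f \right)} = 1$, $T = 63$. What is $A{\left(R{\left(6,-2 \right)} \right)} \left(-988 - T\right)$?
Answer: $2102$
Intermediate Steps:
$A{\left(R{\left(6,-2 \right)} \right)} \left(-988 - T\right) = - 2 \left(-988 - 63\right) = \left(-2\right) \left(-1051\right) = 2102$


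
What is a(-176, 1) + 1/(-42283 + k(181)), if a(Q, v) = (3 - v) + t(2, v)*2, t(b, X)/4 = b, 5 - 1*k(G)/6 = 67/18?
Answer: 2282865/126826 ≈ 18.000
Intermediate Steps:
k(G) = 23/3 (k(G) = 30 - 402/18 = 30 - 6*67/18 = 30 - 67/3 = 23/3)
t(b, X) = 4*b
a(Q, v) = 19 - v (a(Q, v) = (3 - v) + (4*2)*2 = (3 - v) + 8*2 = (3 - v) + 16 = 19 - v)
a(-176, 1) + 1/(-42283 + k(181)) = (19 - 1*1) + 1/(-42283 + 23/3) = (19 - 1) + 1/(-126826/3) = 18 - 3/126826 = 2282865/126826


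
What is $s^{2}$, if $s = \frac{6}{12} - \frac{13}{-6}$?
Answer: $\frac{64}{9} \approx 7.1111$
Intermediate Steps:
$s = \frac{8}{3}$ ($s = 6 \cdot \frac{1}{12} - - \frac{13}{6} = \frac{1}{2} + \frac{13}{6} = \frac{8}{3} \approx 2.6667$)
$s^{2} = \left(\frac{8}{3}\right)^{2} = \frac{64}{9}$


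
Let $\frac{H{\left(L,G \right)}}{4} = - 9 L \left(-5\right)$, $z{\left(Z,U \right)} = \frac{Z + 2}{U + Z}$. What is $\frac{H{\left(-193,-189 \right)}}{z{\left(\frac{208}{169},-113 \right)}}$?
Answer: $\frac{8412870}{7} \approx 1.2018 \cdot 10^{6}$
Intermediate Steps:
$z{\left(Z,U \right)} = \frac{2 + Z}{U + Z}$
$H{\left(L,G \right)} = 180 L$ ($H{\left(L,G \right)} = 4 \left(- 9 L \left(-5\right)\right) = 4 \left(- 9 \left(- 5 L\right)\right) = 4 \cdot 45 L = 180 L$)
$\frac{H{\left(-193,-189 \right)}}{z{\left(\frac{208}{169},-113 \right)}} = \frac{180 \left(-193\right)}{\frac{1}{-113 + \frac{208}{169}} \left(2 + \frac{208}{169}\right)} = - \frac{34740}{\frac{1}{-113 + 208 \cdot \frac{1}{169}} \left(2 + 208 \cdot \frac{1}{169}\right)} = - \frac{34740}{\frac{1}{-113 + \frac{16}{13}} \left(2 + \frac{16}{13}\right)} = - \frac{34740}{\frac{1}{- \frac{1453}{13}} \cdot \frac{42}{13}} = - \frac{34740}{\left(- \frac{13}{1453}\right) \frac{42}{13}} = - \frac{34740}{- \frac{42}{1453}} = \left(-34740\right) \left(- \frac{1453}{42}\right) = \frac{8412870}{7}$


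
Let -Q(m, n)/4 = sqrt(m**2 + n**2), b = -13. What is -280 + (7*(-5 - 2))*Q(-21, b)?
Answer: -280 + 196*sqrt(610) ≈ 4560.8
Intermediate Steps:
Q(m, n) = -4*sqrt(m**2 + n**2)
-280 + (7*(-5 - 2))*Q(-21, b) = -280 + (7*(-5 - 2))*(-4*sqrt((-21)**2 + (-13)**2)) = -280 + (7*(-7))*(-4*sqrt(441 + 169)) = -280 - (-196)*sqrt(610) = -280 + 196*sqrt(610)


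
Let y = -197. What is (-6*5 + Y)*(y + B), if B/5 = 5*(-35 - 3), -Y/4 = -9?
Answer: -6882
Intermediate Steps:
Y = 36 (Y = -4*(-9) = 36)
B = -950 (B = 5*(5*(-35 - 3)) = 5*(5*(-38)) = 5*(-190) = -950)
(-6*5 + Y)*(y + B) = (-6*5 + 36)*(-197 - 950) = (-30 + 36)*(-1147) = 6*(-1147) = -6882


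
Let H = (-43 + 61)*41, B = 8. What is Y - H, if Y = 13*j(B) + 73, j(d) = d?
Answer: -561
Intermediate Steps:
H = 738 (H = 18*41 = 738)
Y = 177 (Y = 13*8 + 73 = 104 + 73 = 177)
Y - H = 177 - 1*738 = 177 - 738 = -561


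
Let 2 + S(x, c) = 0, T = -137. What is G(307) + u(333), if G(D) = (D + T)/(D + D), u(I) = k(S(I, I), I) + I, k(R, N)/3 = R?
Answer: 100474/307 ≈ 327.28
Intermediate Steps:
S(x, c) = -2 (S(x, c) = -2 + 0 = -2)
k(R, N) = 3*R
u(I) = -6 + I (u(I) = 3*(-2) + I = -6 + I)
G(D) = (-137 + D)/(2*D) (G(D) = (D - 137)/(D + D) = (-137 + D)/((2*D)) = (-137 + D)*(1/(2*D)) = (-137 + D)/(2*D))
G(307) + u(333) = (½)*(-137 + 307)/307 + (-6 + 333) = (½)*(1/307)*170 + 327 = 85/307 + 327 = 100474/307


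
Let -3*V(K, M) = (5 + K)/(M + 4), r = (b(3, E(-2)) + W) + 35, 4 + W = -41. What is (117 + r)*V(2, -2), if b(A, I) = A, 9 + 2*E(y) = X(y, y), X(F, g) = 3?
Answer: -385/3 ≈ -128.33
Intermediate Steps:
E(y) = -3 (E(y) = -9/2 + (½)*3 = -9/2 + 3/2 = -3)
W = -45 (W = -4 - 41 = -45)
r = -7 (r = (3 - 45) + 35 = -42 + 35 = -7)
V(K, M) = -(5 + K)/(3*(4 + M)) (V(K, M) = -(5 + K)/(3*(M + 4)) = -(5 + K)/(3*(4 + M)))
(117 + r)*V(2, -2) = (117 - 7)*((-5 - 1*2)/(3*(4 - 2))) = 110*((⅓)*(-5 - 2)/2) = 110*((⅓)*(½)*(-7)) = 110*(-7/6) = -385/3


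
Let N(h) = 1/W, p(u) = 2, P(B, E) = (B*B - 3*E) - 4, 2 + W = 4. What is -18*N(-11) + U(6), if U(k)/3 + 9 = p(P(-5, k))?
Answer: -30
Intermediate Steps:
W = 2 (W = -2 + 4 = 2)
P(B, E) = -4 + B² - 3*E (P(B, E) = (B² - 3*E) - 4 = -4 + B² - 3*E)
U(k) = -21 (U(k) = -27 + 3*2 = -27 + 6 = -21)
N(h) = ½ (N(h) = 1/2 = ½)
-18*N(-11) + U(6) = -18*½ - 21 = -9 - 21 = -30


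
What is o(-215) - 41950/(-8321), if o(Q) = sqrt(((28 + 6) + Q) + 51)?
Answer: 41950/8321 + I*sqrt(130) ≈ 5.0415 + 11.402*I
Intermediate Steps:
o(Q) = sqrt(85 + Q) (o(Q) = sqrt((34 + Q) + 51) = sqrt(85 + Q))
o(-215) - 41950/(-8321) = sqrt(85 - 215) - 41950/(-8321) = sqrt(-130) - 41950*(-1/8321) = I*sqrt(130) + 41950/8321 = 41950/8321 + I*sqrt(130)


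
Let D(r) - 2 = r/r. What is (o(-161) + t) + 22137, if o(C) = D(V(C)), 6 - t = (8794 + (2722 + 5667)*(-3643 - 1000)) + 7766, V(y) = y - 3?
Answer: 38955713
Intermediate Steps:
V(y) = -3 + y
D(r) = 3 (D(r) = 2 + r/r = 2 + 1 = 3)
t = 38933573 (t = 6 - ((8794 + (2722 + 5667)*(-3643 - 1000)) + 7766) = 6 - ((8794 + 8389*(-4643)) + 7766) = 6 - ((8794 - 38950127) + 7766) = 6 - (-38941333 + 7766) = 6 - 1*(-38933567) = 6 + 38933567 = 38933573)
o(C) = 3
(o(-161) + t) + 22137 = (3 + 38933573) + 22137 = 38933576 + 22137 = 38955713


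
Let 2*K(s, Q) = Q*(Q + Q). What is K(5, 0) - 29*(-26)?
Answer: 754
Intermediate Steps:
K(s, Q) = Q**2 (K(s, Q) = (Q*(Q + Q))/2 = (Q*(2*Q))/2 = (2*Q**2)/2 = Q**2)
K(5, 0) - 29*(-26) = 0**2 - 29*(-26) = 0 + 754 = 754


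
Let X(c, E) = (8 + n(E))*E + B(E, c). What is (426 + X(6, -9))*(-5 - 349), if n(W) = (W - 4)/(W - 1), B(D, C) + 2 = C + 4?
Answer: -620031/5 ≈ -1.2401e+5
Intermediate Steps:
B(D, C) = 2 + C (B(D, C) = -2 + (C + 4) = -2 + (4 + C) = 2 + C)
n(W) = (-4 + W)/(-1 + W)
X(c, E) = 2 + c + E*(8 + (-4 + E)/(-1 + E)) (X(c, E) = (8 + (-4 + E)/(-1 + E))*E + (2 + c) = E*(8 + (-4 + E)/(-1 + E)) + (2 + c) = 2 + c + E*(8 + (-4 + E)/(-1 + E)))
(426 + X(6, -9))*(-5 - 349) = (426 + (-9*(-4 - 9) + (-1 - 9)*(2 + 6 + 8*(-9)))/(-1 - 9))*(-5 - 349) = (426 + (-9*(-13) - 10*(2 + 6 - 72))/(-10))*(-354) = (426 - (117 - 10*(-64))/10)*(-354) = (426 - (117 + 640)/10)*(-354) = (426 - ⅒*757)*(-354) = (426 - 757/10)*(-354) = (3503/10)*(-354) = -620031/5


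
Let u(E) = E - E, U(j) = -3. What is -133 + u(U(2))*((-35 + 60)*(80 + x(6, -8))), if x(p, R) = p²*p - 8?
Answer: -133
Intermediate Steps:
u(E) = 0
x(p, R) = -8 + p³ (x(p, R) = p³ - 8 = -8 + p³)
-133 + u(U(2))*((-35 + 60)*(80 + x(6, -8))) = -133 + 0*((-35 + 60)*(80 + (-8 + 6³))) = -133 + 0*(25*(80 + (-8 + 216))) = -133 + 0*(25*(80 + 208)) = -133 + 0*(25*288) = -133 + 0*7200 = -133 + 0 = -133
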